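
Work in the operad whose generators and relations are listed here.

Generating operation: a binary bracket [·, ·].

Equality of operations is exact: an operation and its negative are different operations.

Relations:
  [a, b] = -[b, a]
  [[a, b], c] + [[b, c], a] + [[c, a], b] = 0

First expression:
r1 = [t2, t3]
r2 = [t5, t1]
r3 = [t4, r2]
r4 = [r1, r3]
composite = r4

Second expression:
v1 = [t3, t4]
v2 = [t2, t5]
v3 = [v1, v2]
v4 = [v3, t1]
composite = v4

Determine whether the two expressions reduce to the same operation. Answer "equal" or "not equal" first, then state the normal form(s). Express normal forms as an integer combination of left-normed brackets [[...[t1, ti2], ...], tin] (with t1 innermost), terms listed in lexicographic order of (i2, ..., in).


not equal; first: -[[[[t1, t5], t4], t2], t3] + [[[[t1, t5], t4], t3], t2]; second: [[[[t1, t2], t5], t3], t4] - [[[[t1, t2], t5], t4], t3] - [[[[t1, t3], t4], t2], t5] + [[[[t1, t3], t4], t5], t2] + [[[[t1, t4], t3], t2], t5] - [[[[t1, t4], t3], t5], t2] - [[[[t1, t5], t2], t3], t4] + [[[[t1, t5], t2], t4], t3]

Normal form of the first expression: -[[[[t1, t5], t4], t2], t3] + [[[[t1, t5], t4], t3], t2]
Normal form of the second expression: [[[[t1, t2], t5], t3], t4] - [[[[t1, t2], t5], t4], t3] - [[[[t1, t3], t4], t2], t5] + [[[[t1, t3], t4], t5], t2] + [[[[t1, t4], t3], t2], t5] - [[[[t1, t4], t3], t5], t2] - [[[[t1, t5], t2], t3], t4] + [[[[t1, t5], t2], t4], t3]
Distinct normal forms: not equal.


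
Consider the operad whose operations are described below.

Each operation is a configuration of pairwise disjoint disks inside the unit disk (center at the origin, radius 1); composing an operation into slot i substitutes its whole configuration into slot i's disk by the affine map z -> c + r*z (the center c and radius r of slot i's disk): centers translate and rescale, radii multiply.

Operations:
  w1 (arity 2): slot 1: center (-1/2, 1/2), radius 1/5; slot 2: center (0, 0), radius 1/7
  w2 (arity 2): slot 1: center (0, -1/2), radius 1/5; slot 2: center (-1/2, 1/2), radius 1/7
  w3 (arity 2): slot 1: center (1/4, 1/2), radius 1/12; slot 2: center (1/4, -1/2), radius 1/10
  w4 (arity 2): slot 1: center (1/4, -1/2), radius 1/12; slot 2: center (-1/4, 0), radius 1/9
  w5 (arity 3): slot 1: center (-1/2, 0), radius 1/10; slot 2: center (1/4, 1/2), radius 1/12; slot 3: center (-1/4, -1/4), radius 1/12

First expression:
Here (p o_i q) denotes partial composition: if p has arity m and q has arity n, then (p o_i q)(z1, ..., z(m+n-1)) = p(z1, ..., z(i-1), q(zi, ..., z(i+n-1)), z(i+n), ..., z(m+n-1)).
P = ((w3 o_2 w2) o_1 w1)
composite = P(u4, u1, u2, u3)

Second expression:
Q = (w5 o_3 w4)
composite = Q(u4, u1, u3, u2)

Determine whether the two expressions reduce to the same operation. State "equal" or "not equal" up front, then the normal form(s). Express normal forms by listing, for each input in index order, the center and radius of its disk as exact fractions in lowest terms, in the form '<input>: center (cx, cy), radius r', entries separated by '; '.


In normal form, the first expression is u1: center (1/4, 1/2), radius 1/84; u2: center (1/4, -11/20), radius 1/50; u3: center (1/5, -9/20), radius 1/70; u4: center (5/24, 13/24), radius 1/60
In normal form, the second expression is u1: center (1/4, 1/2), radius 1/12; u2: center (-13/48, -1/4), radius 1/108; u3: center (-11/48, -7/24), radius 1/144; u4: center (-1/2, 0), radius 1/10
The forms do not match — not equal.

not equal; the first gives u1: center (1/4, 1/2), radius 1/84; u2: center (1/4, -11/20), radius 1/50; u3: center (1/5, -9/20), radius 1/70; u4: center (5/24, 13/24), radius 1/60 and the second u1: center (1/4, 1/2), radius 1/12; u2: center (-13/48, -1/4), radius 1/108; u3: center (-11/48, -7/24), radius 1/144; u4: center (-1/2, 0), radius 1/10


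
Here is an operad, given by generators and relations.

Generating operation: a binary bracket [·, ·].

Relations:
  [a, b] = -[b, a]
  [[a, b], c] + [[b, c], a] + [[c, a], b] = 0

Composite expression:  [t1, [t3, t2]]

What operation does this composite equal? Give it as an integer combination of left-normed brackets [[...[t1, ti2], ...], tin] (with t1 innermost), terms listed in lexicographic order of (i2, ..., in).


Left-normed coefficients sit on the t1-initial expansion words.
Composite bracket: [t1, [t3, t2]]
Expanding via [a, b] = ab - ba: 4 signed words (2^2 = 4).
Keep just the words that open with t1:
  t1t2t3 appears with sign -1, giving the term -[[t1, t2], t3]
  t1t3t2 appears with sign +1, giving the term +[[t1, t3], t2]

-[[t1, t2], t3] + [[t1, t3], t2]


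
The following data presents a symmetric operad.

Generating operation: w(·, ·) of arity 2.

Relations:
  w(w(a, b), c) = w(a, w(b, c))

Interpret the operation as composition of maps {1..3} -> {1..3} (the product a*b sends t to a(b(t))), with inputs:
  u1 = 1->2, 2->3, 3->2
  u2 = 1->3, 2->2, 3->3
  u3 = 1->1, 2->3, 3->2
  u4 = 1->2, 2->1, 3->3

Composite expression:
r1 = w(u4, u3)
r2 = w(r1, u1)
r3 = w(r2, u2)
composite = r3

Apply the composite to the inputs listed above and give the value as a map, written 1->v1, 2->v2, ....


1->3, 2->1, 3->3

w(u4, u3) = 1->2, 2->3, 3->1
w(w(u4, u3), u1) = 1->3, 2->1, 3->3
w(w(w(u4, u3), u1), u2) = 1->3, 2->1, 3->3


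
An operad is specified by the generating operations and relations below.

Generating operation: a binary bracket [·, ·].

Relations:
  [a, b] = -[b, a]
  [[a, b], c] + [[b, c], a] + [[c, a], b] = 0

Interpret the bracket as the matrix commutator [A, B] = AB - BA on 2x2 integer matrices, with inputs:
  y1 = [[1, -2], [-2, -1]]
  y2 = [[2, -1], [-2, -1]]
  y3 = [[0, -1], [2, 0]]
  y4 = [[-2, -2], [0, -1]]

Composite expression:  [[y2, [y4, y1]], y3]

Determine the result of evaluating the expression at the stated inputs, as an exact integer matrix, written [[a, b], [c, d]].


[[42, -28], [-56, -42]]

[y4, y1] = [[4, 6], [-2, -4]]
[y2, [y4, y1]] = [[14, 26], [-10, -14]]
[[y2, [y4, y1]], y3] = [[42, -28], [-56, -42]]


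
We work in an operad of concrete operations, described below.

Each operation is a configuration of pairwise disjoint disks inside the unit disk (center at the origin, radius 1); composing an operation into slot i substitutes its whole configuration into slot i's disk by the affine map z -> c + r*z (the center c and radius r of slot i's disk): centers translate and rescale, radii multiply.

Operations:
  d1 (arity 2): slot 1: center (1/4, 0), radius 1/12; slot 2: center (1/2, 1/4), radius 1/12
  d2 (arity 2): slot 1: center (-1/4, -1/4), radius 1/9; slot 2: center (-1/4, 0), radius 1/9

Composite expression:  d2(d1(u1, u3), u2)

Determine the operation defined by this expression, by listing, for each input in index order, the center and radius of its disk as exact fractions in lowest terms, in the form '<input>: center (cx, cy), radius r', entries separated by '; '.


u1: center (-2/9, -1/4), radius 1/108; u2: center (-1/4, 0), radius 1/9; u3: center (-7/36, -2/9), radius 1/108

Follow each u-input down from d2: c' goes to c + r*c', radius to r*r'.
input u1: composing its 2 substitution steps yields center (-2/9, -1/4), radius 1/108
input u3: composing its 2 substitution steps yields center (-7/36, -2/9), radius 1/108
input u2: composing its 1 substitution step yields center (-1/4, 0), radius 1/9


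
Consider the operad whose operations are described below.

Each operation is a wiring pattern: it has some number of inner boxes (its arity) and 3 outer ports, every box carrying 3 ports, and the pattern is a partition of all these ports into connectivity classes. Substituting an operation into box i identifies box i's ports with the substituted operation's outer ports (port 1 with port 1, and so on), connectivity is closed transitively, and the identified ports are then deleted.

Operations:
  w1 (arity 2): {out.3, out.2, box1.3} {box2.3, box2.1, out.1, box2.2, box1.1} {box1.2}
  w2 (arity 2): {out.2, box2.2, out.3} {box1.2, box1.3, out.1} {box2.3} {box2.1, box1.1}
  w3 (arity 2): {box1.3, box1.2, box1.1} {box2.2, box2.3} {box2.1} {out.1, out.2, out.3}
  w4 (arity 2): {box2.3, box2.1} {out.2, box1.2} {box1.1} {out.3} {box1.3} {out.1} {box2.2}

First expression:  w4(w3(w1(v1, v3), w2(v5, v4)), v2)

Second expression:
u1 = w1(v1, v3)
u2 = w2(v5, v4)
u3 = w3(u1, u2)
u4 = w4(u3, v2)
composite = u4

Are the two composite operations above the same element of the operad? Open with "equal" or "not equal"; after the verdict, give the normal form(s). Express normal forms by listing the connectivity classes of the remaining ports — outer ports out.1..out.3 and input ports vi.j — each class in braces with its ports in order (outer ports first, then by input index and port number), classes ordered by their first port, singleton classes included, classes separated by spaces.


In normal form, the first expression is {out.1} {out.2} {out.3} {v1.1, v1.3, v3.1, v3.2, v3.3} {v1.2} {v2.1, v2.3} {v2.2} {v4.1, v5.1} {v4.2} {v4.3} {v5.2, v5.3}
In normal form, the second expression is {out.1} {out.2} {out.3} {v1.1, v1.3, v3.1, v3.2, v3.3} {v1.2} {v2.1, v2.3} {v2.2} {v4.1, v5.1} {v4.2} {v4.3} {v5.2, v5.3}
Identical normal forms: equal.

equal; both compose to {out.1} {out.2} {out.3} {v1.1, v1.3, v3.1, v3.2, v3.3} {v1.2} {v2.1, v2.3} {v2.2} {v4.1, v5.1} {v4.2} {v4.3} {v5.2, v5.3}


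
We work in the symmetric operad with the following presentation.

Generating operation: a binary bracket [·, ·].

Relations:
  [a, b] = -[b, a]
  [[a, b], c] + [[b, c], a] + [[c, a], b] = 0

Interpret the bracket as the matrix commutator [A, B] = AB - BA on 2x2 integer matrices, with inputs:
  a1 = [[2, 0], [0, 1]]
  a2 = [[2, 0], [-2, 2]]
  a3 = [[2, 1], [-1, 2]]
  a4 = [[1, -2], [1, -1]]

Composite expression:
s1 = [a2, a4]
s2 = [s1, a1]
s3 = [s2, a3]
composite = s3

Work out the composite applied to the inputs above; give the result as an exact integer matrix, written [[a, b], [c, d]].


[[4, 0], [0, -4]]

[a2, a4] = [[-4, 0], [-4, 4]]
[[a2, a4], a1] = [[0, 0], [-4, 0]]
[[[a2, a4], a1], a3] = [[4, 0], [0, -4]]


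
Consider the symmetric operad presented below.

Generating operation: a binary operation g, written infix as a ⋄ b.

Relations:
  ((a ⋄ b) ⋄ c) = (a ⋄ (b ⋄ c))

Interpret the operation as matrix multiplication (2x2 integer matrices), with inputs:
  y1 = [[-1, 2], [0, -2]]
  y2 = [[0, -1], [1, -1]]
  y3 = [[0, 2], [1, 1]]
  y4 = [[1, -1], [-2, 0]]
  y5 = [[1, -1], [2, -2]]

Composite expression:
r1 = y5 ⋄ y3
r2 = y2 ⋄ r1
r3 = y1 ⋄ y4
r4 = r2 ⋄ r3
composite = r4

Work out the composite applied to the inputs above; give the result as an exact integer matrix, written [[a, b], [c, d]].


[[-18, 2], [-9, 1]]

(y5 ⋄ y3) = [[-1, 1], [-2, 2]]
(y2 ⋄ (y5 ⋄ y3)) = [[2, -2], [1, -1]]
(y1 ⋄ y4) = [[-5, 1], [4, 0]]
((y2 ⋄ (y5 ⋄ y3)) ⋄ (y1 ⋄ y4)) = [[-18, 2], [-9, 1]]


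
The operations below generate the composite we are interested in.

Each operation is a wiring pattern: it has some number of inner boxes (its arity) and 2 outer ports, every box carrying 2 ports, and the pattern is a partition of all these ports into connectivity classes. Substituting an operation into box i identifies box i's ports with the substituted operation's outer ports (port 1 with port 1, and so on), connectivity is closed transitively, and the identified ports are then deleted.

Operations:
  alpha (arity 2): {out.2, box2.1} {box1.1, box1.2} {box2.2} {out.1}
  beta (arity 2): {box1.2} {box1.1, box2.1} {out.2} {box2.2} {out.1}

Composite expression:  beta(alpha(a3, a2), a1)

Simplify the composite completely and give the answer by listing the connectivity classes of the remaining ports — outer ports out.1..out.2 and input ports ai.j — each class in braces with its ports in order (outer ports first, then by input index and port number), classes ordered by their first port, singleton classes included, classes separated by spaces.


{out.1} {out.2} {a1.1} {a1.2} {a2.1} {a2.2} {a3.1, a3.2}

Treat the ports identified at beta as solder joints: merge, then drop.
the subtree at alpha composes to {out.1} {out.2, a2.1} {a2.2} {a3.1, a3.2} on (a3, a2); out.j = own outer ports
the subtree at beta composes to {out.1} {out.2} {a1.1} {a1.2} {a2.1} {a2.2} {a3.1, a3.2} on (a3, a2, a1); out.j = own outer ports


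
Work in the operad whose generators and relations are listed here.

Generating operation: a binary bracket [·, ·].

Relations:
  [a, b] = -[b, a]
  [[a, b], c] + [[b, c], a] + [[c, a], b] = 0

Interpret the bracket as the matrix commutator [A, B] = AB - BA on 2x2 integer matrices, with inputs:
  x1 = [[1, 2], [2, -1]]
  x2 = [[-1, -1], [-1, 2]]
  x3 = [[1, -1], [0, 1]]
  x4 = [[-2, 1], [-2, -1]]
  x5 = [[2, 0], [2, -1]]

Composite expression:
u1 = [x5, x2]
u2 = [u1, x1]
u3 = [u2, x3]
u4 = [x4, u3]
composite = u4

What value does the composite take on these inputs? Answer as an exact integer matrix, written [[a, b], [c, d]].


[[0, 28], [56, 0]]

[x5, x2] = [[2, -3], [-3, -2]]
[[x5, x2], x1] = [[0, 14], [-14, 0]]
[[[x5, x2], x1], x3] = [[-14, 0], [0, 14]]
[x4, [[[x5, x2], x1], x3]] = [[0, 28], [56, 0]]


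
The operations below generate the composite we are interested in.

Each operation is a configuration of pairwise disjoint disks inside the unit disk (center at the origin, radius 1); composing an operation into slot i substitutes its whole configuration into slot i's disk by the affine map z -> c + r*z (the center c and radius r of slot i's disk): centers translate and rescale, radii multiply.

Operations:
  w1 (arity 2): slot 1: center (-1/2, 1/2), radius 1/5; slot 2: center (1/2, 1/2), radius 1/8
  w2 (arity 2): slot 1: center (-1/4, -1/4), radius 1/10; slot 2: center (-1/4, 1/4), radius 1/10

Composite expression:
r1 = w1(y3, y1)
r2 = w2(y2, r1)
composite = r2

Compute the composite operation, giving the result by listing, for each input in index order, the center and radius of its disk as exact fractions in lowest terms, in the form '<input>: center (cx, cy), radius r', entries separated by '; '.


y1: center (-1/5, 3/10), radius 1/80; y2: center (-1/4, -1/4), radius 1/10; y3: center (-3/10, 3/10), radius 1/50

Affine substitution under w2: radii multiply and y-centers shift.
input y2: applying the 1 nested substitution gives center (-1/4, -1/4), radius 1/10
input y3: applying the 2 nested substitutions gives center (-3/10, 3/10), radius 1/50
input y1: applying the 2 nested substitutions gives center (-1/5, 3/10), radius 1/80


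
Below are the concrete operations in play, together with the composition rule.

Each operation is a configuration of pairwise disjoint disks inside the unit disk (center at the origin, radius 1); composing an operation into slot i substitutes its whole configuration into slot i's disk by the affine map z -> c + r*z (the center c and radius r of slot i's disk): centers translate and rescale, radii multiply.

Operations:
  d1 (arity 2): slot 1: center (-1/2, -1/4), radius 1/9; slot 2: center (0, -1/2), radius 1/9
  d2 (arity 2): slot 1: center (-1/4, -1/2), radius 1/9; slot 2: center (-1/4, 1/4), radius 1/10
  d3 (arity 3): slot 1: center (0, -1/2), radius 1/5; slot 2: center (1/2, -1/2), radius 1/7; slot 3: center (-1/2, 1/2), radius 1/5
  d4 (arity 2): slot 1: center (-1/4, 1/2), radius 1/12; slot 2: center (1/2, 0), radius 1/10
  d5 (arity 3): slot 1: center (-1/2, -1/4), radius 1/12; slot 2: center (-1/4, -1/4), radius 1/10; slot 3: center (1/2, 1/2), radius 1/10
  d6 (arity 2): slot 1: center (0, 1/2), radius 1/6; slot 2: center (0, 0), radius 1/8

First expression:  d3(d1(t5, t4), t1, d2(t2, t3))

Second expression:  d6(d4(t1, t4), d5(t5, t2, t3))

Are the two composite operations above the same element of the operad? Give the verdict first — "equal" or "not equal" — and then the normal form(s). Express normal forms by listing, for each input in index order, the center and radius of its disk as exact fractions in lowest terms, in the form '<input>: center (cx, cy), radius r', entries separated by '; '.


not equal; first: t1: center (1/2, -1/2), radius 1/7; t2: center (-11/20, 2/5), radius 1/45; t3: center (-11/20, 11/20), radius 1/50; t4: center (0, -3/5), radius 1/45; t5: center (-1/10, -11/20), radius 1/45; second: t1: center (-1/24, 7/12), radius 1/72; t2: center (-1/32, -1/32), radius 1/80; t3: center (1/16, 1/16), radius 1/80; t4: center (1/12, 1/2), radius 1/60; t5: center (-1/16, -1/32), radius 1/96

Normal form of the first expression: t1: center (1/2, -1/2), radius 1/7; t2: center (-11/20, 2/5), radius 1/45; t3: center (-11/20, 11/20), radius 1/50; t4: center (0, -3/5), radius 1/45; t5: center (-1/10, -11/20), radius 1/45
Normal form of the second expression: t1: center (-1/24, 7/12), radius 1/72; t2: center (-1/32, -1/32), radius 1/80; t3: center (1/16, 1/16), radius 1/80; t4: center (1/12, 1/2), radius 1/60; t5: center (-1/16, -1/32), radius 1/96
Distinct normal forms: not equal.


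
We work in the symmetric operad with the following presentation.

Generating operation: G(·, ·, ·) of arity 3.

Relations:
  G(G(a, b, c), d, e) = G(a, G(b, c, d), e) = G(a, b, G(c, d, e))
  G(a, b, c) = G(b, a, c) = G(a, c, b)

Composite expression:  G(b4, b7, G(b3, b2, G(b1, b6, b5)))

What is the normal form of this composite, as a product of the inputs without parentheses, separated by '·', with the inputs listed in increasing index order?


Any arrangement under G is one operation, so sort the b-inputs.
G(b1, b6, b5) collapses to b1 · b6 · b5
G(b3, b2, G(b1, b6, b5)) collapses to b3 · b2 · b1 · b6 · b5
G(b4, b7, G(b3, b2, G(b1, b6, b5))) collapses to b4 · b7 · b3 · b2 · b1 · b6 · b5
sorting the factors by input index: b1 · b2 · b3 · b4 · b5 · b6 · b7

b1 · b2 · b3 · b4 · b5 · b6 · b7


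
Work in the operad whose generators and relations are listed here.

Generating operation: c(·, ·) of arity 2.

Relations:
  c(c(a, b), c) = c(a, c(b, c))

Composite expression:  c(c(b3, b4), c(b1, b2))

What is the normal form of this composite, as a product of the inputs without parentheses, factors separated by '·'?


b3 · b4 · b1 · b2

The c-tree's shape is irrelevant; the b-reading-order decides.
c(b3, b4) flattens to b3 · b4
c(b1, b2) flattens to b1 · b2
c(c(b3, b4), c(b1, b2)) flattens to b3 · b4 · b1 · b2


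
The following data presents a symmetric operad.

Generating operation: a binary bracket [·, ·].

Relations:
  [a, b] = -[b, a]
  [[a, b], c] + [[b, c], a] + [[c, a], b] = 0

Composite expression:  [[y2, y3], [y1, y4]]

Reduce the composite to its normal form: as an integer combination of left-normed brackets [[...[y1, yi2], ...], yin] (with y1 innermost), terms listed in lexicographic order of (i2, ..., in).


-[[[y1, y4], y2], y3] + [[[y1, y4], y3], y2]

A multilinear Lie element is pinned by y1-initial words (y1 innermost).
Composite bracket: [[y2, y3], [y1, y4]]
Each bracket splits as ab - ba, giving 8 signed words (2^3 = 8).
Only words starting with y1 matter:
  y1y4y2y3 appears with sign -1, giving the term -[[[y1, y4], y2], y3]
  y1y4y3y2 appears with sign +1, giving the term +[[[y1, y4], y3], y2]


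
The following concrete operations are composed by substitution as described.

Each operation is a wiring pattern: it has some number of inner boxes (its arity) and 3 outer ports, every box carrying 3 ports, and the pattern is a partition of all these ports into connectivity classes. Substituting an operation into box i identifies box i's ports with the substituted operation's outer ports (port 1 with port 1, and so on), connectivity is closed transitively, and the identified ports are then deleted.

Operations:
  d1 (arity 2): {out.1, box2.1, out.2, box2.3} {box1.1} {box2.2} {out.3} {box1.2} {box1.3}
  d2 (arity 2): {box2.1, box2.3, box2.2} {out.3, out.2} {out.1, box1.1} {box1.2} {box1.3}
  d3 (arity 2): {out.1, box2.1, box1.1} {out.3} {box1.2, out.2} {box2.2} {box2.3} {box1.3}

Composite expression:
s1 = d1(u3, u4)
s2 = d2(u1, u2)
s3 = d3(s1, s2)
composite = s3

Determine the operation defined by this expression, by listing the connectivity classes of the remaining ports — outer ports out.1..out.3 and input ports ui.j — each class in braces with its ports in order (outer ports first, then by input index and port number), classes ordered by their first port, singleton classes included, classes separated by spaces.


Reachability decides: close wires over d3-identified ports.
d1 over (u3, u4) gives {out.1, out.2, u4.1, u4.3} {out.3} {u3.1} {u3.2} {u3.3} {u4.2}, out.j being that stage's outer ports
d2 over (u1, u2) gives {out.1, u1.1} {out.2, out.3} {u1.2} {u1.3} {u2.1, u2.2, u2.3}, out.j being that stage's outer ports
d3 over (u3, u4, u1, u2) gives {out.1, out.2, u1.1, u4.1, u4.3} {out.3} {u1.2} {u1.3} {u2.1, u2.2, u2.3} {u3.1} {u3.2} {u3.3} {u4.2}, out.j being that stage's outer ports

{out.1, out.2, u1.1, u4.1, u4.3} {out.3} {u1.2} {u1.3} {u2.1, u2.2, u2.3} {u3.1} {u3.2} {u3.3} {u4.2}


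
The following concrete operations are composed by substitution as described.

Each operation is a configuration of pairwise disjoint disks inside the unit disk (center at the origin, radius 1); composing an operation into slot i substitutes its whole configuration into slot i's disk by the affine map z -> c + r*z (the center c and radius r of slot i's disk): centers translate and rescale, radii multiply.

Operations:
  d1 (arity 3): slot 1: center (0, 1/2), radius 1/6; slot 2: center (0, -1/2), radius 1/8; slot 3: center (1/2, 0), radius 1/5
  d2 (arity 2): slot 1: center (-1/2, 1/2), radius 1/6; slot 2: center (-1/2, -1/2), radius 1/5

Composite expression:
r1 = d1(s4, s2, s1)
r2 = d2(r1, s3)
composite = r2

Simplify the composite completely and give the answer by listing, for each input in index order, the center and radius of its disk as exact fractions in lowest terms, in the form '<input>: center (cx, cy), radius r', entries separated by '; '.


s1: center (-5/12, 1/2), radius 1/30; s2: center (-1/2, 5/12), radius 1/48; s3: center (-1/2, -1/2), radius 1/5; s4: center (-1/2, 7/12), radius 1/36

Affine substitution under d2: radii multiply and s-centers shift.
input s4: applying the 2 nested substitutions gives center (-1/2, 7/12), radius 1/36
input s2: applying the 2 nested substitutions gives center (-1/2, 5/12), radius 1/48
input s1: applying the 2 nested substitutions gives center (-5/12, 1/2), radius 1/30
input s3: applying the 1 nested substitution gives center (-1/2, -1/2), radius 1/5


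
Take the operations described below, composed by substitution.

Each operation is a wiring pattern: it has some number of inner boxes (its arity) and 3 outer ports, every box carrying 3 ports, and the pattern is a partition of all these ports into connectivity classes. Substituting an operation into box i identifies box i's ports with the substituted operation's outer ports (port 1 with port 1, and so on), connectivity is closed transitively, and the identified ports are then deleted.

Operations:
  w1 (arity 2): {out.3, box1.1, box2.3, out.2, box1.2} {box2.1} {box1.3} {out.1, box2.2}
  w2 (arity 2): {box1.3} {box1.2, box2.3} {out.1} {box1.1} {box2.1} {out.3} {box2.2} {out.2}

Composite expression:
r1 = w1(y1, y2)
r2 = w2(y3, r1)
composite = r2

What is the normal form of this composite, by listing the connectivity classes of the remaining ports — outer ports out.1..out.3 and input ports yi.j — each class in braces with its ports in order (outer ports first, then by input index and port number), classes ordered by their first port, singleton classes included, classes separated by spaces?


After gluing at w2, chains via deleted ports link the y-ports.
after w1, the pattern on (y1, y2) reads {out.1, y2.2} {out.2, out.3, y1.1, y1.2, y2.3} {y1.3} {y2.1} (out.j = its outer ports)
after w2, the pattern on (y3, y1, y2) reads {out.1} {out.2} {out.3} {y1.1, y1.2, y2.3, y3.2} {y1.3} {y2.1} {y2.2} {y3.1} {y3.3} (out.j = its outer ports)

{out.1} {out.2} {out.3} {y1.1, y1.2, y2.3, y3.2} {y1.3} {y2.1} {y2.2} {y3.1} {y3.3}


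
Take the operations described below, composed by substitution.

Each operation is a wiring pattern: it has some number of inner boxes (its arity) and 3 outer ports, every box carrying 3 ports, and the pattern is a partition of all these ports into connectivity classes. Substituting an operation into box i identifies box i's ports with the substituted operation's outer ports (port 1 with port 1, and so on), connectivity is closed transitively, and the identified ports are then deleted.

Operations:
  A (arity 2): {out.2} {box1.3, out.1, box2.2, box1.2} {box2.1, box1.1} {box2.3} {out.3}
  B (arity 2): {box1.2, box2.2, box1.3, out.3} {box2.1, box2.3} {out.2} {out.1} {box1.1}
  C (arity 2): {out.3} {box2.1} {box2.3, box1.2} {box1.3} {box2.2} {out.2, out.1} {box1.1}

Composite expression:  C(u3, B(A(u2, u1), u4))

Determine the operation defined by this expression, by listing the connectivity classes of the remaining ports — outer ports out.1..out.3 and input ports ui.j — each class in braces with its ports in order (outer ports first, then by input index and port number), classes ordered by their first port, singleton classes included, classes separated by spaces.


{out.1, out.2} {out.3} {u1.1, u2.1} {u1.2, u2.2, u2.3} {u1.3} {u3.1} {u3.2, u4.2} {u3.3} {u4.1, u4.3}

Connectivity passes through glued C-boundaries; trace each wire chain.
composing A on (u2, u1), with out.j its own outer ports: {out.1, u1.2, u2.2, u2.3} {out.2} {out.3} {u1.1, u2.1} {u1.3}
composing B on (u2, u1, u4), with out.j its own outer ports: {out.1} {out.2} {out.3, u4.2} {u1.1, u2.1} {u1.2, u2.2, u2.3} {u1.3} {u4.1, u4.3}
composing C on (u3, u2, u1, u4), with out.j its own outer ports: {out.1, out.2} {out.3} {u1.1, u2.1} {u1.2, u2.2, u2.3} {u1.3} {u3.1} {u3.2, u4.2} {u3.3} {u4.1, u4.3}


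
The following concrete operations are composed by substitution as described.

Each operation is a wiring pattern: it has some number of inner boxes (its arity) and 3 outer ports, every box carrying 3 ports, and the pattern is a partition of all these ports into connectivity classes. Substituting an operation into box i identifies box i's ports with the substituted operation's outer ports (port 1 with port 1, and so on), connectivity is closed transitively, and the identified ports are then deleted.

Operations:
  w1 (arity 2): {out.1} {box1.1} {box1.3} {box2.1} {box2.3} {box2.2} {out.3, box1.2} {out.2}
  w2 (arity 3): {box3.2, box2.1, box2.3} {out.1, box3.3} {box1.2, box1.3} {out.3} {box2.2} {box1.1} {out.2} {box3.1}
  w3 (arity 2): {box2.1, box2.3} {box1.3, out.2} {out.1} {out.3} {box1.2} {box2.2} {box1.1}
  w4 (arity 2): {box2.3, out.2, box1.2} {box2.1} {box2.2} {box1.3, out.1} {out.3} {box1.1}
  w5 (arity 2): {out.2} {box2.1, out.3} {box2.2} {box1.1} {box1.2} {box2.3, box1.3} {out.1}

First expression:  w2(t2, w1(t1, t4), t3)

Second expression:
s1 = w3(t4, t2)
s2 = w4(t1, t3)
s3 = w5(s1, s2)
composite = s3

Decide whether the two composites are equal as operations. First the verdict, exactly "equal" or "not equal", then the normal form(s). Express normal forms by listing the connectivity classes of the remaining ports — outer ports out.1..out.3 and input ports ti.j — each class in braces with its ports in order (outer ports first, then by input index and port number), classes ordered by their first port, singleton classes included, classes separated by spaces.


not equal; first: {out.1, t3.3} {out.2} {out.3} {t1.1} {t1.2, t3.2} {t1.3} {t2.1} {t2.2, t2.3} {t3.1} {t4.1} {t4.2} {t4.3}; second: {out.1} {out.2} {out.3, t1.3} {t1.1} {t1.2, t3.3} {t2.1, t2.3} {t2.2} {t3.1} {t3.2} {t4.1} {t4.2} {t4.3}


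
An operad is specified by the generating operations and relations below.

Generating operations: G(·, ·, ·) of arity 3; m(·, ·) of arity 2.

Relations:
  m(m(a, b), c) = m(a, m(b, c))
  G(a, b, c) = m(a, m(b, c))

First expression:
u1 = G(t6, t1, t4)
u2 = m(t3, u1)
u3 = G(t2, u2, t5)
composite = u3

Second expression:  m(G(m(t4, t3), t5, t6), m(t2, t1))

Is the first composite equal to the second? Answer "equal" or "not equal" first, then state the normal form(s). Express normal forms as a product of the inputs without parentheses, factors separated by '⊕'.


The first expression reduces to t2 ⊕ t3 ⊕ t6 ⊕ t1 ⊕ t4 ⊕ t5
The second expression reduces to t4 ⊕ t3 ⊕ t5 ⊕ t6 ⊕ t2 ⊕ t1
No match — not equal.

not equal; first: t2 ⊕ t3 ⊕ t6 ⊕ t1 ⊕ t4 ⊕ t5; second: t4 ⊕ t3 ⊕ t5 ⊕ t6 ⊕ t2 ⊕ t1


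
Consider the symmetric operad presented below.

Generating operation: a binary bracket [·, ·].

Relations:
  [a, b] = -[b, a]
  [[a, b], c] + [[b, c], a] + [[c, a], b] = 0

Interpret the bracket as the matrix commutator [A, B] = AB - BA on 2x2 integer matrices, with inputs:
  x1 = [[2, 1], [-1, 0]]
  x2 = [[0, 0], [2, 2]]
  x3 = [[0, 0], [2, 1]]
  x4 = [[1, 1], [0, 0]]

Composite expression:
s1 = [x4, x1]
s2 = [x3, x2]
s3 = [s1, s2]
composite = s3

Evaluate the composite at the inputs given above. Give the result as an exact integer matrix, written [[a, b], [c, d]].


[[2, 0], [-4, -2]]

[x4, x1] = [[-1, -1], [1, 1]]
[x3, x2] = [[0, 0], [-2, 0]]
[[x4, x1], [x3, x2]] = [[2, 0], [-4, -2]]


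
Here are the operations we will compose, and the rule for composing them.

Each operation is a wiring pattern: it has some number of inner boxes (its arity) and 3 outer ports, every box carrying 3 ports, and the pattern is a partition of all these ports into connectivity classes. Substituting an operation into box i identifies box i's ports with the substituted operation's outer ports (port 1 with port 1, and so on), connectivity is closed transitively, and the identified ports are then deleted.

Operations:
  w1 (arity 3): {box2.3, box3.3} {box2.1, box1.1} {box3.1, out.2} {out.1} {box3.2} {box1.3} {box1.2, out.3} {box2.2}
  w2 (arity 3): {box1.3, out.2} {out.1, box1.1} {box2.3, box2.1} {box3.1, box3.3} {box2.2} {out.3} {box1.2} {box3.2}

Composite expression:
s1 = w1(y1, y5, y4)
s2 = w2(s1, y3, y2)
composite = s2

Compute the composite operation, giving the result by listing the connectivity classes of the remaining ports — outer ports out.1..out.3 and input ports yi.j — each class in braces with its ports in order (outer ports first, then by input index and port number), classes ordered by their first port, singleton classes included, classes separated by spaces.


{out.1} {out.2, y1.2} {out.3} {y1.1, y5.1} {y1.3} {y2.1, y2.3} {y2.2} {y3.1, y3.3} {y3.2} {y4.1} {y4.2} {y4.3, y5.3} {y5.2}

Connectivity passes through glued w2-boundaries; trace each wire chain.
through w1, on inputs (y1, y5, y4): {out.1} {out.2, y4.1} {out.3, y1.2} {y1.1, y5.1} {y1.3} {y4.2} {y4.3, y5.3} {y5.2} (out.j = stage outer ports)
through w2, on inputs (y1, y5, y4, y3, y2): {out.1} {out.2, y1.2} {out.3} {y1.1, y5.1} {y1.3} {y2.1, y2.3} {y2.2} {y3.1, y3.3} {y3.2} {y4.1} {y4.2} {y4.3, y5.3} {y5.2} (out.j = stage outer ports)


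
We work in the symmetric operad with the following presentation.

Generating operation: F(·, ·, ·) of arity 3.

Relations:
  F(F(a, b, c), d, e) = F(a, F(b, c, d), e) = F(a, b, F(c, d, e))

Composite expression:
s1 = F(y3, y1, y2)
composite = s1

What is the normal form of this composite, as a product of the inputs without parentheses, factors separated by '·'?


y3 · y1 · y2

Associativity of F dissolves the nesting; only the y-input order survives.
F(y3, y1, y2) linearizes to y3 · y1 · y2


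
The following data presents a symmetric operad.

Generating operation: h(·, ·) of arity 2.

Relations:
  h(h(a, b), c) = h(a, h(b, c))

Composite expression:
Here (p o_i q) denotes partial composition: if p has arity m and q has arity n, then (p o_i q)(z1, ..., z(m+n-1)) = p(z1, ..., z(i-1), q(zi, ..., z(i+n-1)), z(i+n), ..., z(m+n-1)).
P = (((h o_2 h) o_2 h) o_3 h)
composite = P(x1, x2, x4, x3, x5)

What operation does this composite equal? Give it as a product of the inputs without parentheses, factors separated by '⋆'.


x1 ⋆ x2 ⋆ x4 ⋆ x3 ⋆ x5

The h-tree's shape is irrelevant; the x-reading-order decides.
h(x4, x3) reduces to x4 ⋆ x3
h(x2, h(x4, x3)) reduces to x2 ⋆ x4 ⋆ x3
h(h(x2, h(x4, x3)), x5) reduces to x2 ⋆ x4 ⋆ x3 ⋆ x5
h(x1, h(h(x2, h(x4, x3)), x5)) reduces to x1 ⋆ x2 ⋆ x4 ⋆ x3 ⋆ x5


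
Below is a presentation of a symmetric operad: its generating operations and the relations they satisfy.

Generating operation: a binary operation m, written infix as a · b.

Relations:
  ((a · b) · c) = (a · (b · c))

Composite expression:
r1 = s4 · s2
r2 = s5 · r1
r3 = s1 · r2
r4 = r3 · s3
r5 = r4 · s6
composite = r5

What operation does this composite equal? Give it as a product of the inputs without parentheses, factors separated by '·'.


s1 · s5 · s4 · s2 · s3 · s6

Key point: m is associative — brackets drop, the s-order remains.
(s4 · s2) unparenthesizes to s4 · s2
(s5 · (s4 · s2)) unparenthesizes to s5 · s4 · s2
(s1 · (s5 · (s4 · s2))) unparenthesizes to s1 · s5 · s4 · s2
((s1 · (s5 · (s4 · s2))) · s3) unparenthesizes to s1 · s5 · s4 · s2 · s3
(((s1 · (s5 · (s4 · s2))) · s3) · s6) unparenthesizes to s1 · s5 · s4 · s2 · s3 · s6


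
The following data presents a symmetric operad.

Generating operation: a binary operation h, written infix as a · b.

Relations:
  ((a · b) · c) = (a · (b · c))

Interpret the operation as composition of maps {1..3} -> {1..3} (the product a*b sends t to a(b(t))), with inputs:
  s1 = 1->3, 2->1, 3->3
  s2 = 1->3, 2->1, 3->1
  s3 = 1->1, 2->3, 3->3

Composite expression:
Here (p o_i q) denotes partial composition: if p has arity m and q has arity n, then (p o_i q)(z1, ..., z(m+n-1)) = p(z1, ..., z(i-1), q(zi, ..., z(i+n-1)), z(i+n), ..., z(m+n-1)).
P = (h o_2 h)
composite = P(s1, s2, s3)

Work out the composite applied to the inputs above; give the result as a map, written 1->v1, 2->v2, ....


1->3, 2->3, 3->3

(s2 · s3) = 1->3, 2->1, 3->1
(s1 · (s2 · s3)) = 1->3, 2->3, 3->3


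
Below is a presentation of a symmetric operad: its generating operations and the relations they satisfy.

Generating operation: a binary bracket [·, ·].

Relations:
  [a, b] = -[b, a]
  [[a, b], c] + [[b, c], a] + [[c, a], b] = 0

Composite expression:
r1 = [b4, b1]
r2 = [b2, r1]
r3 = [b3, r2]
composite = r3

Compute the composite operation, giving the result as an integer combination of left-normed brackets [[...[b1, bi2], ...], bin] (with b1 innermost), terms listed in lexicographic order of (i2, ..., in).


-[[[b1, b4], b2], b3]

A multilinear Lie element is pinned by b1-initial words (b1 innermost).
Composite bracket: [b3, [b2, [b4, b1]]]
Under [a, b] = ab - ba we get 8 signed associative words (2^3 = 8).
Words beginning with b1 determine it all:
  b1b4b2b3 appears with sign -1, giving the term -[[[b1, b4], b2], b3]


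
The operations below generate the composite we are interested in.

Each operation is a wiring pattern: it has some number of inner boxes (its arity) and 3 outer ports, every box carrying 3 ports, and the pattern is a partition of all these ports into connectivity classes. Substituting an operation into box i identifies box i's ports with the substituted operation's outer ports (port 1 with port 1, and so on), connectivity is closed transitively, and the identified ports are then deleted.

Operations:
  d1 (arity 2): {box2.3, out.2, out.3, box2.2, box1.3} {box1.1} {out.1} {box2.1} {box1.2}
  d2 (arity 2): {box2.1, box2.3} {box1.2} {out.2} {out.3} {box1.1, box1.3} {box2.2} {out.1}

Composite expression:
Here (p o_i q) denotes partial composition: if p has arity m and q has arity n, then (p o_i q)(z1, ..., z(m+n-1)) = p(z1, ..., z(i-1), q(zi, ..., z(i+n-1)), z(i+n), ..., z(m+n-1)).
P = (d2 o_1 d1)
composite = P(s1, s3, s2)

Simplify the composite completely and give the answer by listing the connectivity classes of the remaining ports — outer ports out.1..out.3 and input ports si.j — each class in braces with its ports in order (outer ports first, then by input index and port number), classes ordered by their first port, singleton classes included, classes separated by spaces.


{out.1} {out.2} {out.3} {s1.1} {s1.2} {s1.3, s3.2, s3.3} {s2.1, s2.3} {s2.2} {s3.1}

Two ports join when wires chain via d2-identified ports.
d1 over (s1, s3) gives {out.1} {out.2, out.3, s1.3, s3.2, s3.3} {s1.1} {s1.2} {s3.1}, out.j being that stage's outer ports
d2 over (s1, s3, s2) gives {out.1} {out.2} {out.3} {s1.1} {s1.2} {s1.3, s3.2, s3.3} {s2.1, s2.3} {s2.2} {s3.1}, out.j being that stage's outer ports


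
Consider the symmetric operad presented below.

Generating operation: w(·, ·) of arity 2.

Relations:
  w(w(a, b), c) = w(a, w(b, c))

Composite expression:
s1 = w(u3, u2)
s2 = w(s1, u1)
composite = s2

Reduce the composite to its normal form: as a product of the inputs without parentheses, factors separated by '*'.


u3 * u2 * u1

Associativity of w dissolves the nesting; only the u-input order survives.
w(u3, u2) flattens to u3 * u2
w(w(u3, u2), u1) flattens to u3 * u2 * u1


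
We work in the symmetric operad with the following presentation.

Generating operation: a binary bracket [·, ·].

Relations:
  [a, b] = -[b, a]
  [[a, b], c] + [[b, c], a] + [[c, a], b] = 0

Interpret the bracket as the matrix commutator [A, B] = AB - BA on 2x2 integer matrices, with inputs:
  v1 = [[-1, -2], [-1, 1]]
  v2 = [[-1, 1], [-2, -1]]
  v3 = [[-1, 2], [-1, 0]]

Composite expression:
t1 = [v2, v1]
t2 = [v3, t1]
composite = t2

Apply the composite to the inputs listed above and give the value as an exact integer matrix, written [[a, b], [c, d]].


[[10, 18], [14, -10]]


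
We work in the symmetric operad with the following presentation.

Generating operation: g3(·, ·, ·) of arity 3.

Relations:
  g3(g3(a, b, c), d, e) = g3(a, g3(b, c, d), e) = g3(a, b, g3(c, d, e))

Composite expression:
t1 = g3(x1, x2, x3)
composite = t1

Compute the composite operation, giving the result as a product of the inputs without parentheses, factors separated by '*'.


x1 * x2 * x3


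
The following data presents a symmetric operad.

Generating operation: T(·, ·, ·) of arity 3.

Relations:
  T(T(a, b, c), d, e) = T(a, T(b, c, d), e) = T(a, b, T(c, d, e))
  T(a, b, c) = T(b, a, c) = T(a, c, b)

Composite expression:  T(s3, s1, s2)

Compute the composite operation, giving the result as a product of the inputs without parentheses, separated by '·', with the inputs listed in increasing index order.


s1 · s2 · s3

Shape and order are irrelevant to T; the s-input set decides.
T(s3, s1, s2) spells out as s3 · s1 · s2
sorting the factors by input index: s1 · s2 · s3


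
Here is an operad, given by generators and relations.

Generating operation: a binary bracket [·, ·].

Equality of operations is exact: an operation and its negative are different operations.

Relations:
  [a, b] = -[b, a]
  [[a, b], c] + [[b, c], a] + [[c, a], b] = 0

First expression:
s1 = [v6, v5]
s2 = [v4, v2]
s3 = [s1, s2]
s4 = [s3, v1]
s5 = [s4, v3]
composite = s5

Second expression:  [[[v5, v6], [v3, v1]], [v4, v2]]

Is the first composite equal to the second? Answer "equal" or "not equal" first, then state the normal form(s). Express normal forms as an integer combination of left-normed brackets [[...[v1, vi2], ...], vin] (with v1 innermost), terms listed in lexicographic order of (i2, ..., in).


not equal: they reduce to [[[[[v1, v2], v4], v5], v6], v3] - [[[[[v1, v2], v4], v6], v5], v3] - [[[[[v1, v4], v2], v5], v6], v3] + [[[[[v1, v4], v2], v6], v5], v3] - [[[[[v1, v5], v6], v2], v4], v3] + [[[[[v1, v5], v6], v4], v2], v3] + [[[[[v1, v6], v5], v2], v4], v3] - [[[[[v1, v6], v5], v4], v2], v3] and -[[[[[v1, v3], v5], v6], v2], v4] + [[[[[v1, v3], v5], v6], v4], v2] + [[[[[v1, v3], v6], v5], v2], v4] - [[[[[v1, v3], v6], v5], v4], v2]

The first expression, normalized: [[[[[v1, v2], v4], v5], v6], v3] - [[[[[v1, v2], v4], v6], v5], v3] - [[[[[v1, v4], v2], v5], v6], v3] + [[[[[v1, v4], v2], v6], v5], v3] - [[[[[v1, v5], v6], v2], v4], v3] + [[[[[v1, v5], v6], v4], v2], v3] + [[[[[v1, v6], v5], v2], v4], v3] - [[[[[v1, v6], v5], v4], v2], v3]
The second expression, normalized: -[[[[[v1, v3], v5], v6], v2], v4] + [[[[[v1, v3], v5], v6], v4], v2] + [[[[[v1, v3], v6], v5], v2], v4] - [[[[[v1, v3], v6], v5], v4], v2]
Distinct normal forms: not equal.


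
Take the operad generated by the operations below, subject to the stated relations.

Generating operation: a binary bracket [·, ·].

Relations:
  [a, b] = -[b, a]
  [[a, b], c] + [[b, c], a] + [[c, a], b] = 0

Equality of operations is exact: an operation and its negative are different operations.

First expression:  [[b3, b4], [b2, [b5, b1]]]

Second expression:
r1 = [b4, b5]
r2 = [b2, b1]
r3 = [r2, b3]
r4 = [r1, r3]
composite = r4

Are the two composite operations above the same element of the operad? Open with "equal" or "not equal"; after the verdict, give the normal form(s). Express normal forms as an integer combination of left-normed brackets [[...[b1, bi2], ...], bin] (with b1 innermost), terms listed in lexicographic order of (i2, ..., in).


not equal — first -[[[[b1, b5], b2], b3], b4] + [[[[b1, b5], b2], b4], b3], second [[[[b1, b2], b3], b4], b5] - [[[[b1, b2], b3], b5], b4]

The first expression, normalized: -[[[[b1, b5], b2], b3], b4] + [[[[b1, b5], b2], b4], b3]
The second expression, normalized: [[[[b1, b2], b3], b4], b5] - [[[[b1, b2], b3], b5], b4]
Distinct normal forms: not equal.
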